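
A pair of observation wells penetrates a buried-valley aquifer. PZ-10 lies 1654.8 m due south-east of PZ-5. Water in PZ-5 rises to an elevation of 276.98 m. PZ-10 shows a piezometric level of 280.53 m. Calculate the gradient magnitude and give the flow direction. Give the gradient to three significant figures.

i ≈ 0.00215; groundwater flows toward the north-west

Total head at PZ-5: h = 276.98 m (water level in the piezometer is the total head).
Total head at PZ-10: h = 280.53 m (water level in the piezometer is the total head).
Head difference: h(PZ-5) − h(PZ-10) = 276.98 − 280.53 = -3.55 m.
Hydraulic gradient: i = |Δh| / L = 3.55 / 1654.8 = 0.00215.
Flow is from higher to lower head: from PZ-10 toward PZ-5, i.e. toward the north-west.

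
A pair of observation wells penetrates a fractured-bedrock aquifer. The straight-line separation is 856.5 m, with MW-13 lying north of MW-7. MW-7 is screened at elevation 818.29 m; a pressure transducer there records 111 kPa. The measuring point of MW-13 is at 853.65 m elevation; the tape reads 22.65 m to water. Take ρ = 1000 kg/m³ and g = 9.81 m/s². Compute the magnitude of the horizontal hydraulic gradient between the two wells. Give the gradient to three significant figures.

i ≈ 0.00163

Pressure head at MW-7: ψ = P/(ρg) = 111×1000 / (1000 × 9.81) = 11.31 m.
Total head at MW-7: h = z + ψ = 818.29 + 11.31 = 829.60 m.
Total head at MW-13: h = 853.65 − 22.65 = 831.00 m.
Head difference: h(MW-7) − h(MW-13) = 829.60 − 831.00 = -1.40 m.
Hydraulic gradient: i = |Δh| / L = 1.40 / 856.5 = 0.00163.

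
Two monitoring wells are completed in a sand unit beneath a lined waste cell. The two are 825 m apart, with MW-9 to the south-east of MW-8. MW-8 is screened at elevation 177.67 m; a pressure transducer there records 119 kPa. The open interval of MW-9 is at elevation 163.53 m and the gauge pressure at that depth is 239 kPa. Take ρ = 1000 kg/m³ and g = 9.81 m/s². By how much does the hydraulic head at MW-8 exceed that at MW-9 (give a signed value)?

Δh ≈ 1.91 m

Pressure head at MW-8: ψ = P/(ρg) = 119×1000 / (1000 × 9.81) = 12.13 m.
Total head at MW-8: h = z + ψ = 177.67 + 12.13 = 189.80 m.
Pressure head at MW-9: ψ = P/(ρg) = 239×1000 / (1000 × 9.81) = 24.36 m.
Total head at MW-9: h = z + ψ = 163.53 + 24.36 = 187.89 m.
Head difference: h(MW-8) − h(MW-9) = 189.80 − 187.89 = 1.91 m.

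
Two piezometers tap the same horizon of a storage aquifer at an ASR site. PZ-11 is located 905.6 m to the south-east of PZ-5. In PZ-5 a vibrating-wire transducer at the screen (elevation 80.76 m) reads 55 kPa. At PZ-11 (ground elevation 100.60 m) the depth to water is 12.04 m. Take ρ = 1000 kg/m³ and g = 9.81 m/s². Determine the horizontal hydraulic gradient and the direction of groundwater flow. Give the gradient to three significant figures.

Pressure head at PZ-5: ψ = P/(ρg) = 55×1000 / (1000 × 9.81) = 5.61 m.
Total head at PZ-5: h = z + ψ = 80.76 + 5.61 = 86.37 m.
Total head at PZ-11: h = 100.60 − 12.04 = 88.56 m.
Head difference: h(PZ-5) − h(PZ-11) = 86.37 − 88.56 = -2.19 m.
Hydraulic gradient: i = |Δh| / L = 2.19 / 905.6 = 0.00242.
Flow is from higher to lower head: from PZ-11 toward PZ-5, i.e. toward the north-west.

i ≈ 0.00242; groundwater flows toward the north-west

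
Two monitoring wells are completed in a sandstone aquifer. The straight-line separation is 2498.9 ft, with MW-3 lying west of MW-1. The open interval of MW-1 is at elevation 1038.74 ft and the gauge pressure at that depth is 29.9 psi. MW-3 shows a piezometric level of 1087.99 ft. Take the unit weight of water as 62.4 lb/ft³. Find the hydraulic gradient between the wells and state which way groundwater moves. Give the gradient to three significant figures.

Pressure head at MW-1: ψ = 144·P/γ = 144 × 29.9 / 62.4 = 69.00 ft.
Total head at MW-1: h = z + ψ = 1038.74 + 69.00 = 1107.74 ft.
Total head at MW-3: h = 1087.99 ft (water level in the piezometer is the total head).
Head difference: h(MW-1) − h(MW-3) = 1107.74 − 1087.99 = 19.75 ft.
Hydraulic gradient: i = |Δh| / L = 19.75 / 2498.9 = 0.00790.
Flow is from higher to lower head: from MW-1 toward MW-3, i.e. toward the west.

i ≈ 0.00790; groundwater flows toward the west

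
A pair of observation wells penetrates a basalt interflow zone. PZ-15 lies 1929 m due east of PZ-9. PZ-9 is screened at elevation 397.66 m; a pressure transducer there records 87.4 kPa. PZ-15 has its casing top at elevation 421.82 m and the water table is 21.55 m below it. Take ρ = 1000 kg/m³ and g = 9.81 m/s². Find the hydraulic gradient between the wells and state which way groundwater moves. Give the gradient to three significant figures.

Pressure head at PZ-9: ψ = P/(ρg) = 87.4×1000 / (1000 × 9.81) = 8.91 m.
Total head at PZ-9: h = z + ψ = 397.66 + 8.91 = 406.57 m.
Total head at PZ-15: h = 421.82 − 21.55 = 400.27 m.
Head difference: h(PZ-9) − h(PZ-15) = 406.57 − 400.27 = 6.30 m.
Hydraulic gradient: i = |Δh| / L = 6.30 / 1929 = 0.00327.
Flow is from higher to lower head: from PZ-9 toward PZ-15, i.e. toward the east.

i ≈ 0.00327; groundwater flows toward the east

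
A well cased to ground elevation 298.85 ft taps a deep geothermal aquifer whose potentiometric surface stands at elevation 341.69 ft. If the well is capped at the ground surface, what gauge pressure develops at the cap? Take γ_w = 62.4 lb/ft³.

P ≈ 18.6 psi

Head above the cap: Δh = 341.69 − 298.85 = 42.84 ft.
P = γΔh/144 = 62.4 × 42.84 / 144 = 18.6 psi.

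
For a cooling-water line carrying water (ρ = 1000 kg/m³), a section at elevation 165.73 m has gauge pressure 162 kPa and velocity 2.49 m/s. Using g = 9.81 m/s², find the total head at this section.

h ≈ 182.56 m

Pressure head ψ = P/(ρg) = 162×1000 / (1000 × 9.81) = 16.51 m.
Velocity head = v²/(2g) = 2.49² / (2 × 9.81) = 0.316 m.
h = z + ψ + v²/(2g) = 165.73 + 16.51 + 0.316 = 182.56 m.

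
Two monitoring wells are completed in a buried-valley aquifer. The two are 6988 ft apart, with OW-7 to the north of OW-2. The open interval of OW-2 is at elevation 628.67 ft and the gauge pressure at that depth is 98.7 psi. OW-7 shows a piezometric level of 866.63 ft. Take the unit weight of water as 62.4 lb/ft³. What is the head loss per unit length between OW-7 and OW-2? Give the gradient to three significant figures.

Pressure head at OW-2: ψ = 144·P/γ = 144 × 98.7 / 62.4 = 227.77 ft.
Total head at OW-2: h = z + ψ = 628.67 + 227.77 = 856.44 ft.
Total head at OW-7: h = 866.63 ft (water level in the piezometer is the total head).
Head difference: h(OW-2) − h(OW-7) = 856.44 − 866.63 = -10.19 ft.
Hydraulic gradient: i = |Δh| / L = 10.19 / 6988 = 0.00146.

i ≈ 0.00146 ft/ft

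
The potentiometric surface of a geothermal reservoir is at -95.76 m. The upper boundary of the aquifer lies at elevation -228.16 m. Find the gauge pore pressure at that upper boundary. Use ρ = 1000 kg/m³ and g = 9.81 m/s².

P ≈ 1300 kPa

Pressure head at the aquifer top: ψ = h − z = -95.76 − (-228.16) = 132.40 m.
P = ρgψ = 1000 × 9.81 × 132.40 = 1298844 Pa ≈ 1300 kPa.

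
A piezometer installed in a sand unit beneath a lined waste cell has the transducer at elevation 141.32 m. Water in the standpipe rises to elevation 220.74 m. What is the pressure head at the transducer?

ψ ≈ 79.42 m

Total head h = 220.74 m (the water-surface elevation in the piezometer).
Pressure head ψ = h − z = 220.74 − 141.32 = 79.42 m.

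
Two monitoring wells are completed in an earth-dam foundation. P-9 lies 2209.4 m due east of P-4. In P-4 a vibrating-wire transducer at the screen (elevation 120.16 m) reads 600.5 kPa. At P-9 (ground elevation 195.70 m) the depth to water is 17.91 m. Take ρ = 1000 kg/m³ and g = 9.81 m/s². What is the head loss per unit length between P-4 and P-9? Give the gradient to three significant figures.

Pressure head at P-4: ψ = P/(ρg) = 600.5×1000 / (1000 × 9.81) = 61.21 m.
Total head at P-4: h = z + ψ = 120.16 + 61.21 = 181.37 m.
Total head at P-9: h = 195.70 − 17.91 = 177.79 m.
Head difference: h(P-4) − h(P-9) = 181.37 − 177.79 = 3.58 m.
Hydraulic gradient: i = |Δh| / L = 3.58 / 2209.4 = 0.00162.

i ≈ 0.00162 m/m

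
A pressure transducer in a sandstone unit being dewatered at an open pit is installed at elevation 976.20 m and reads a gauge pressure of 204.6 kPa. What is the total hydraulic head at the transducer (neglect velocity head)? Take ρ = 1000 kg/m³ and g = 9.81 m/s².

ψ = P/(ρg) = 204.6×1000 / (1000 × 9.81) = 20.86 m.
h = z + ψ = 976.20 + 20.86 = 997.06 m.

h ≈ 997.06 m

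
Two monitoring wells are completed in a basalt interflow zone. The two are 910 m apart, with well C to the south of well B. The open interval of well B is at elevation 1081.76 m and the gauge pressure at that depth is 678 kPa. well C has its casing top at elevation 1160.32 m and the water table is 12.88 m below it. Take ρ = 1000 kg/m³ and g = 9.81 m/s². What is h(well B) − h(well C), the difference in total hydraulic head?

Pressure head at well B: ψ = P/(ρg) = 678×1000 / (1000 × 9.81) = 69.11 m.
Total head at well B: h = z + ψ = 1081.76 + 69.11 = 1150.87 m.
Total head at well C: h = 1160.32 − 12.88 = 1147.44 m.
Head difference: h(well B) − h(well C) = 1150.87 − 1147.44 = 3.43 m.

Δh ≈ 3.43 m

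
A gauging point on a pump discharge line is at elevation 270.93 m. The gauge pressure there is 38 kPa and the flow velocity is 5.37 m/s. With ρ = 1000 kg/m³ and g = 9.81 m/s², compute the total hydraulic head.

Pressure head ψ = P/(ρg) = 38×1000 / (1000 × 9.81) = 3.87 m.
Velocity head = v²/(2g) = 5.37² / (2 × 9.81) = 1.470 m.
h = z + ψ + v²/(2g) = 270.93 + 3.87 + 1.470 = 276.27 m.

h ≈ 276.27 m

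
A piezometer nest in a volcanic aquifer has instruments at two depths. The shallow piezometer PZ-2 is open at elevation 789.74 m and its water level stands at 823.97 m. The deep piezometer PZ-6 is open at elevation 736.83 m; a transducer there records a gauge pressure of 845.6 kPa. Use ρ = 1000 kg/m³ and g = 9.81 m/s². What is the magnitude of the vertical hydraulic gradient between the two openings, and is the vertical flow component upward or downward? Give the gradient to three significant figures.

Total head at PZ-2: h = 823.97 m (water level in the standpipe).
Pressure head at PZ-6: ψ = P/(ρg) = 845.6×1000 / (1000 × 9.81) = 86.20 m.
Total head at PZ-6: h = z + ψ = 736.83 + 86.20 = 823.03 m.
Δh = h(PZ-2) − h(PZ-6) = 823.97 − 823.03 = 0.94 m.
Vertical separation Δz = 789.74 − 736.83 = 52.91 m.
|i_v| = |Δh| / Δz = 0.94 / 52.91 = 0.0178.
Head is higher in the shallow piezometer, so vertical flow is downward (recharge condition).

|i_v| ≈ 0.0178; vertical flow is downward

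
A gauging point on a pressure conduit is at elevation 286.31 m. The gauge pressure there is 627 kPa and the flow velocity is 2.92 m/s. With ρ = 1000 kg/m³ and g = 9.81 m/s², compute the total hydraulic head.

h ≈ 350.66 m

Pressure head ψ = P/(ρg) = 627×1000 / (1000 × 9.81) = 63.91 m.
Velocity head = v²/(2g) = 2.92² / (2 × 9.81) = 0.435 m.
h = z + ψ + v²/(2g) = 286.31 + 63.91 + 0.435 = 350.66 m.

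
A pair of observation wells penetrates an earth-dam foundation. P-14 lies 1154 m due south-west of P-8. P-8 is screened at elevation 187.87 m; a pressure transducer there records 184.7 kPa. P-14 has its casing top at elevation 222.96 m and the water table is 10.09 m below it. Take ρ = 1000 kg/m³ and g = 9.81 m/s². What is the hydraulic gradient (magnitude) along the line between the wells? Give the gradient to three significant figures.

Pressure head at P-8: ψ = P/(ρg) = 184.7×1000 / (1000 × 9.81) = 18.83 m.
Total head at P-8: h = z + ψ = 187.87 + 18.83 = 206.70 m.
Total head at P-14: h = 222.96 − 10.09 = 212.87 m.
Head difference: h(P-8) − h(P-14) = 206.70 − 212.87 = -6.17 m.
Hydraulic gradient: i = |Δh| / L = 6.17 / 1154 = 0.00535.

i ≈ 0.00535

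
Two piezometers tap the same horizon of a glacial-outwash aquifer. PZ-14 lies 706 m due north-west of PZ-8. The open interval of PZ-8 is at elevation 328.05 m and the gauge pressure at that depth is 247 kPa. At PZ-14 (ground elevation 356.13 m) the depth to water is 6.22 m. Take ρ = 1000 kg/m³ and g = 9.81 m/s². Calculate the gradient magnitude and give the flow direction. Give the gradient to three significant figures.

i ≈ 0.00470; groundwater flows toward the north-west

Pressure head at PZ-8: ψ = P/(ρg) = 247×1000 / (1000 × 9.81) = 25.18 m.
Total head at PZ-8: h = z + ψ = 328.05 + 25.18 = 353.23 m.
Total head at PZ-14: h = 356.13 − 6.22 = 349.91 m.
Head difference: h(PZ-8) − h(PZ-14) = 353.23 − 349.91 = 3.32 m.
Hydraulic gradient: i = |Δh| / L = 3.32 / 706 = 0.00470.
Flow is from higher to lower head: from PZ-8 toward PZ-14, i.e. toward the north-west.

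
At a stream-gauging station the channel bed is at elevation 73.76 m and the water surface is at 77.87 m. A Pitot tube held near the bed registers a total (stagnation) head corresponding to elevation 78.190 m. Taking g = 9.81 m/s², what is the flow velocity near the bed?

v ≈ 2.51 m/s

Near the bed, under hydrostatic conditions, the piezometric head (z + ψ) equals the free-surface elevation, 77.87 m.
Velocity head = total − piezometric = 78.190 − 77.87 = 0.320 m.
v = √(2g·h_v) = √(2 × 9.81 × 0.320) = 2.51 m/s.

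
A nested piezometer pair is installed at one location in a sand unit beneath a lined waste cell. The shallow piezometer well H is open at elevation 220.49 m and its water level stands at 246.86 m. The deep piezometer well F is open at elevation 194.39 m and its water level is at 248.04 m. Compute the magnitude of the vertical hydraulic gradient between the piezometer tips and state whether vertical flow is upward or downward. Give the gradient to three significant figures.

Total head at well H: h = 246.86 m (water level in the standpipe).
Total head at well F: h = 248.04 m.
Δh = h(well H) − h(well F) = 246.86 − 248.04 = -1.18 m.
Vertical separation Δz = 220.49 − 194.39 = 26.10 m.
|i_v| = |Δh| / Δz = 1.18 / 26.10 = 0.0452.
Head is higher in the deep piezometer, so vertical flow is upward (discharge condition).

|i_v| ≈ 0.0452; vertical flow is upward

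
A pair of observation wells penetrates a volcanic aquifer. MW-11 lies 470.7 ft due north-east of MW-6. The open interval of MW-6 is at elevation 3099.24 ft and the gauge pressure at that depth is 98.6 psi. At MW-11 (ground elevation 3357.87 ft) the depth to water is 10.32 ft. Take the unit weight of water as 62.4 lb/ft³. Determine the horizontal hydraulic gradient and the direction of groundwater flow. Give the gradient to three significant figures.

i ≈ 0.0441; groundwater flows toward the south-west

Pressure head at MW-6: ψ = 144·P/γ = 144 × 98.6 / 62.4 = 227.54 ft.
Total head at MW-6: h = z + ψ = 3099.24 + 227.54 = 3326.78 ft.
Total head at MW-11: h = 3357.87 − 10.32 = 3347.55 ft.
Head difference: h(MW-6) − h(MW-11) = 3326.78 − 3347.55 = -20.77 ft.
Hydraulic gradient: i = |Δh| / L = 20.77 / 470.7 = 0.0441.
Flow is from higher to lower head: from MW-11 toward MW-6, i.e. toward the south-west.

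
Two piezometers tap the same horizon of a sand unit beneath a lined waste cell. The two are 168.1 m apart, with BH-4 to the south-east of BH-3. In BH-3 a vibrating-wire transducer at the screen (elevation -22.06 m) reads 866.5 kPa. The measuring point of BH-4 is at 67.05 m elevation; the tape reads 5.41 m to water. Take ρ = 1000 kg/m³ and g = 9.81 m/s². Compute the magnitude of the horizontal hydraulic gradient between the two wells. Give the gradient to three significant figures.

i ≈ 0.0275

Pressure head at BH-3: ψ = P/(ρg) = 866.5×1000 / (1000 × 9.81) = 88.33 m.
Total head at BH-3: h = z + ψ = -22.06 + 88.33 = 66.27 m.
Total head at BH-4: h = 67.05 − 5.41 = 61.64 m.
Head difference: h(BH-3) − h(BH-4) = 66.27 − 61.64 = 4.63 m.
Hydraulic gradient: i = |Δh| / L = 4.63 / 168.1 = 0.0275.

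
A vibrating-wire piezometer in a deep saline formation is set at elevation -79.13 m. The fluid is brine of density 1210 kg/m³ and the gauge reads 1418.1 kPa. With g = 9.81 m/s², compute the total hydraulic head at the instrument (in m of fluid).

h ≈ 40.34 m

ψ = P/(ρg) = 1418.1×1000 / (1210 × 9.81) = 119.47 m.
h = z + ψ = -79.13 + 119.47 = 40.34 m.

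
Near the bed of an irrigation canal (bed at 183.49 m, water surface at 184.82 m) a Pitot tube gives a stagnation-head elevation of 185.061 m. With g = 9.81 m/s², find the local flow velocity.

v ≈ 2.17 m/s

Near the bed, under hydrostatic conditions, the piezometric head (z + ψ) equals the free-surface elevation, 184.82 m.
Velocity head = total − piezometric = 185.061 − 184.82 = 0.241 m.
v = √(2g·h_v) = √(2 × 9.81 × 0.241) = 2.17 m/s.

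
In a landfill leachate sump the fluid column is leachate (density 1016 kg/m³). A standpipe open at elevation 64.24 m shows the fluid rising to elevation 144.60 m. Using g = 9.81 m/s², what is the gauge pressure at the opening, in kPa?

Pressure head ψ = h − z = 144.60 − 64.24 = 80.36 m.
P = ρgψ = 1016 × 9.81 × 80.36 = 800945 Pa ≈ 801 kPa.

P ≈ 801 kPa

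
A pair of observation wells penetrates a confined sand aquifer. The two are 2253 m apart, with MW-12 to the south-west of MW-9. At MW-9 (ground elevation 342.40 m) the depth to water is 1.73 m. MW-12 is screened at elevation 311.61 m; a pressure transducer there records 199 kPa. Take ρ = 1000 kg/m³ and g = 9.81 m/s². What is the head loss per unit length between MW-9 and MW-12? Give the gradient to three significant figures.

i ≈ 0.00389 m/m

Total head at MW-9: h = 342.40 − 1.73 = 340.67 m.
Pressure head at MW-12: ψ = P/(ρg) = 199×1000 / (1000 × 9.81) = 20.29 m.
Total head at MW-12: h = z + ψ = 311.61 + 20.29 = 331.90 m.
Head difference: h(MW-9) − h(MW-12) = 340.67 − 331.90 = 8.77 m.
Hydraulic gradient: i = |Δh| / L = 8.77 / 2253 = 0.00389.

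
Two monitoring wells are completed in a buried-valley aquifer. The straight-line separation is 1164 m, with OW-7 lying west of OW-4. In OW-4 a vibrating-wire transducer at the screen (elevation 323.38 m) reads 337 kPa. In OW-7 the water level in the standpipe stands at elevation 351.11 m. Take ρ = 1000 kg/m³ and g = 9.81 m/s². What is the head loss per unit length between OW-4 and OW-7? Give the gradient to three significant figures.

Pressure head at OW-4: ψ = P/(ρg) = 337×1000 / (1000 × 9.81) = 34.35 m.
Total head at OW-4: h = z + ψ = 323.38 + 34.35 = 357.73 m.
Total head at OW-7: h = 351.11 m (water level in the piezometer is the total head).
Head difference: h(OW-4) − h(OW-7) = 357.73 − 351.11 = 6.62 m.
Hydraulic gradient: i = |Δh| / L = 6.62 / 1164 = 0.00569.

i ≈ 0.00569 m/m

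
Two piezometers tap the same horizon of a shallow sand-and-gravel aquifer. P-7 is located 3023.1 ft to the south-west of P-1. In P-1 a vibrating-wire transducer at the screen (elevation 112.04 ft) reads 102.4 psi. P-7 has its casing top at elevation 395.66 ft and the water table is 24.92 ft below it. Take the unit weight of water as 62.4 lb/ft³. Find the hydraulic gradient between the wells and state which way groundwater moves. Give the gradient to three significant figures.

i ≈ 0.00741; groundwater flows toward the north-east

Pressure head at P-1: ψ = 144·P/γ = 144 × 102.4 / 62.4 = 236.31 ft.
Total head at P-1: h = z + ψ = 112.04 + 236.31 = 348.35 ft.
Total head at P-7: h = 395.66 − 24.92 = 370.74 ft.
Head difference: h(P-1) − h(P-7) = 348.35 − 370.74 = -22.39 ft.
Hydraulic gradient: i = |Δh| / L = 22.39 / 3023.1 = 0.00741.
Flow is from higher to lower head: from P-7 toward P-1, i.e. toward the north-east.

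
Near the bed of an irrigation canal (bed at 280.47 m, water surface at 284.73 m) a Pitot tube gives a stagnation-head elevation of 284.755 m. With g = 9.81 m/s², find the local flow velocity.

Near the bed, under hydrostatic conditions, the piezometric head (z + ψ) equals the free-surface elevation, 284.73 m.
Velocity head = total − piezometric = 284.755 − 284.73 = 0.025 m.
v = √(2g·h_v) = √(2 × 9.81 × 0.025) = 0.700 m/s.

v ≈ 0.700 m/s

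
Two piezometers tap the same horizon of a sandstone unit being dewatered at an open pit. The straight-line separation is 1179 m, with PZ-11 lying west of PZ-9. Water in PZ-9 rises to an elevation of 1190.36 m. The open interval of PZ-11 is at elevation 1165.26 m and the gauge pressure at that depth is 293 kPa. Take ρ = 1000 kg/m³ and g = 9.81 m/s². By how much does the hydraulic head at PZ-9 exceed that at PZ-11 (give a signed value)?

Δh ≈ -4.77 m

Total head at PZ-9: h = 1190.36 m (water level in the piezometer is the total head).
Pressure head at PZ-11: ψ = P/(ρg) = 293×1000 / (1000 × 9.81) = 29.87 m.
Total head at PZ-11: h = z + ψ = 1165.26 + 29.87 = 1195.13 m.
Head difference: h(PZ-9) − h(PZ-11) = 1190.36 − 1195.13 = -4.77 m.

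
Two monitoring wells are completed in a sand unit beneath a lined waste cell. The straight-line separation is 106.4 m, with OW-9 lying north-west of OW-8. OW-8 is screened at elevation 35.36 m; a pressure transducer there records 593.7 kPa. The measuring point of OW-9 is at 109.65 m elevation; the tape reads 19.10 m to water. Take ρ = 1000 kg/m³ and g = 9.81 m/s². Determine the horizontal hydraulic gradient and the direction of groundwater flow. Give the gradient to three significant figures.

Pressure head at OW-8: ψ = P/(ρg) = 593.7×1000 / (1000 × 9.81) = 60.52 m.
Total head at OW-8: h = z + ψ = 35.36 + 60.52 = 95.88 m.
Total head at OW-9: h = 109.65 − 19.10 = 90.55 m.
Head difference: h(OW-8) − h(OW-9) = 95.88 − 90.55 = 5.33 m.
Hydraulic gradient: i = |Δh| / L = 5.33 / 106.4 = 0.0501.
Flow is from higher to lower head: from OW-8 toward OW-9, i.e. toward the north-west.

i ≈ 0.0501; groundwater flows toward the north-west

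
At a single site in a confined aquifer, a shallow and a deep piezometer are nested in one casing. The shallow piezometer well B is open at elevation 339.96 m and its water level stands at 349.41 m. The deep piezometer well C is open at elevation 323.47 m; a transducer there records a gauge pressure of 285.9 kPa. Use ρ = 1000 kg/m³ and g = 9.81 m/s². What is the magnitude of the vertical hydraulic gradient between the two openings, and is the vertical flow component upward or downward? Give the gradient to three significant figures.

Total head at well B: h = 349.41 m (water level in the standpipe).
Pressure head at well C: ψ = P/(ρg) = 285.9×1000 / (1000 × 9.81) = 29.14 m.
Total head at well C: h = z + ψ = 323.47 + 29.14 = 352.61 m.
Δh = h(well B) − h(well C) = 349.41 − 352.61 = -3.20 m.
Vertical separation Δz = 339.96 − 323.47 = 16.49 m.
|i_v| = |Δh| / Δz = 3.20 / 16.49 = 0.194.
Head is higher in the deep piezometer, so vertical flow is upward (discharge condition).

|i_v| ≈ 0.194; vertical flow is upward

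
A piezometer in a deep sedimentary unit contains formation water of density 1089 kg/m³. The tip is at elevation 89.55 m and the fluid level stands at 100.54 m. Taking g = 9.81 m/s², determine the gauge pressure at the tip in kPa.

P ≈ 117 kPa

Pressure head ψ = h − z = 100.54 − 89.55 = 10.99 m.
P = ρgψ = 1089 × 9.81 × 10.99 = 117407 Pa ≈ 117 kPa.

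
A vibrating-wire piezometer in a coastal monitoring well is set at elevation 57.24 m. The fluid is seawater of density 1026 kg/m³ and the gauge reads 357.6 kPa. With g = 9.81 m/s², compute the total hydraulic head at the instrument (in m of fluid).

ψ = P/(ρg) = 357.6×1000 / (1026 × 9.81) = 35.53 m.
h = z + ψ = 57.24 + 35.53 = 92.77 m.

h ≈ 92.77 m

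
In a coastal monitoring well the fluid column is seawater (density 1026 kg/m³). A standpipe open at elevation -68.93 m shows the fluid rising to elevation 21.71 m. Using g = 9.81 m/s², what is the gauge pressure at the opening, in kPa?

Pressure head ψ = h − z = 21.71 − (-68.93) = 90.64 m.
P = ρgψ = 1026 × 9.81 × 90.64 = 912297 Pa ≈ 912 kPa.

P ≈ 912 kPa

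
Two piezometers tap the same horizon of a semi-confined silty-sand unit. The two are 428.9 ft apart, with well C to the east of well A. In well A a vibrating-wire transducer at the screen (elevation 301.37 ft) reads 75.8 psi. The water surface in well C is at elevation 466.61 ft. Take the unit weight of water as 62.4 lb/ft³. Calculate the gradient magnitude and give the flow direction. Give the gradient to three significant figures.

i ≈ 0.0226; groundwater flows toward the east

Pressure head at well A: ψ = 144·P/γ = 144 × 75.8 / 62.4 = 174.92 ft.
Total head at well A: h = z + ψ = 301.37 + 174.92 = 476.29 ft.
Total head at well C: h = 466.61 ft (water level in the piezometer is the total head).
Head difference: h(well A) − h(well C) = 476.29 − 466.61 = 9.68 ft.
Hydraulic gradient: i = |Δh| / L = 9.68 / 428.9 = 0.0226.
Flow is from higher to lower head: from well A toward well C, i.e. toward the east.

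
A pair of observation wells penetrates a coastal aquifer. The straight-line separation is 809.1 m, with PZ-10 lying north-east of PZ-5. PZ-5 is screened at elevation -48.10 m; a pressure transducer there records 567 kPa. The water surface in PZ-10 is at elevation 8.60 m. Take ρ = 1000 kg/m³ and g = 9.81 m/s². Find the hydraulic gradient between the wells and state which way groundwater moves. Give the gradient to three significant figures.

Pressure head at PZ-5: ψ = P/(ρg) = 567×1000 / (1000 × 9.81) = 57.80 m.
Total head at PZ-5: h = z + ψ = -48.10 + 57.80 = 9.70 m.
Total head at PZ-10: h = 8.60 m (water level in the piezometer is the total head).
Head difference: h(PZ-5) − h(PZ-10) = 9.70 − 8.60 = 1.10 m.
Hydraulic gradient: i = |Δh| / L = 1.10 / 809.1 = 0.00136.
Flow is from higher to lower head: from PZ-5 toward PZ-10, i.e. toward the north-east.

i ≈ 0.00136; groundwater flows toward the north-east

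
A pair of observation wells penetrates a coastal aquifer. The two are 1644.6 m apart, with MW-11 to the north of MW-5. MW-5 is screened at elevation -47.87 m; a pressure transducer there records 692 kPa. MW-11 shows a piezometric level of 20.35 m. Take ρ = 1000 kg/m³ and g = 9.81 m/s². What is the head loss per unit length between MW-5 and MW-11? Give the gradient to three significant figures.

i ≈ 0.00141 m/m

Pressure head at MW-5: ψ = P/(ρg) = 692×1000 / (1000 × 9.81) = 70.54 m.
Total head at MW-5: h = z + ψ = -47.87 + 70.54 = 22.67 m.
Total head at MW-11: h = 20.35 m (water level in the piezometer is the total head).
Head difference: h(MW-5) − h(MW-11) = 22.67 − 20.35 = 2.32 m.
Hydraulic gradient: i = |Δh| / L = 2.32 / 1644.6 = 0.00141.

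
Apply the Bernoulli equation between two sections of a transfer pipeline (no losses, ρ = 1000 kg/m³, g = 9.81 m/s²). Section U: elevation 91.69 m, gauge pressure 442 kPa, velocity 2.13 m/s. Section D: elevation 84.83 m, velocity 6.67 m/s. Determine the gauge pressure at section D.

P₂ ≈ 489 kPa

Pressure head at U: ψ₁ = P₁/(ρg) = 442×1000 / (1000 × 9.81) = 45.06 m.
Velocity heads: v₁²/2g = 2.13²/19.62 = 0.231 m; v₂²/2g = 6.67²/19.62 = 2.268 m.
Total head H = z₁ + ψ₁ + v₁²/2g = 91.69 + 45.06 + 0.231 = 136.98 m.
ψ₂ = H − z₂ − v₂²/2g = 136.98 − 84.83 − 2.268 = 49.88 m.
P₂ = ρgψ₂ = 1000 × 9.81 × 49.88 ≈ 489 kPa.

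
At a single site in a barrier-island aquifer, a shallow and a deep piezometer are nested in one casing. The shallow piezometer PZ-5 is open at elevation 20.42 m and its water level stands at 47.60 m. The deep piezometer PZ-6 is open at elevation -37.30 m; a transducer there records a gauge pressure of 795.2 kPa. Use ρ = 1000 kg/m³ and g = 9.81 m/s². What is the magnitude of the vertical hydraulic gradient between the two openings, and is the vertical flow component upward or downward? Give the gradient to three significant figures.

|i_v| ≈ 0.0665; vertical flow is downward

Total head at PZ-5: h = 47.60 m (water level in the standpipe).
Pressure head at PZ-6: ψ = P/(ρg) = 795.2×1000 / (1000 × 9.81) = 81.06 m.
Total head at PZ-6: h = z + ψ = -37.30 + 81.06 = 43.76 m.
Δh = h(PZ-5) − h(PZ-6) = 47.60 − 43.76 = 3.84 m.
Vertical separation Δz = 20.42 − (-37.30) = 57.72 m.
|i_v| = |Δh| / Δz = 3.84 / 57.72 = 0.0665.
Head is higher in the shallow piezometer, so vertical flow is downward (recharge condition).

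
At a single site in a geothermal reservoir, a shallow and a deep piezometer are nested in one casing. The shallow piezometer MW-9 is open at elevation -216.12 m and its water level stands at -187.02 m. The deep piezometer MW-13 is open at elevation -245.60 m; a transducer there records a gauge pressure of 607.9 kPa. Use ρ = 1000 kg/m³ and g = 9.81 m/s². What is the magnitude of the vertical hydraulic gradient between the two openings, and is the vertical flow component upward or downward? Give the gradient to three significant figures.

|i_v| ≈ 0.115; vertical flow is upward

Total head at MW-9: h = -187.02 m (water level in the standpipe).
Pressure head at MW-13: ψ = P/(ρg) = 607.9×1000 / (1000 × 9.81) = 61.97 m.
Total head at MW-13: h = z + ψ = -245.60 + 61.97 = -183.63 m.
Δh = h(MW-9) − h(MW-13) = -187.02 − (-183.63) = -3.39 m.
Vertical separation Δz = -216.12 − (-245.60) = 29.48 m.
|i_v| = |Δh| / Δz = 3.39 / 29.48 = 0.115.
Head is higher in the deep piezometer, so vertical flow is upward (discharge condition).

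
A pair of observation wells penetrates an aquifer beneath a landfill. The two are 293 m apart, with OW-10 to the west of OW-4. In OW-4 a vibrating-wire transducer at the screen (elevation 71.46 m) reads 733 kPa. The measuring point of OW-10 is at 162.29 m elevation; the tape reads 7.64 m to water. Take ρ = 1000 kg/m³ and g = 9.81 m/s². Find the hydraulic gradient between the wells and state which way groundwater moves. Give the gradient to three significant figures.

Pressure head at OW-4: ψ = P/(ρg) = 733×1000 / (1000 × 9.81) = 74.72 m.
Total head at OW-4: h = z + ψ = 71.46 + 74.72 = 146.18 m.
Total head at OW-10: h = 162.29 − 7.64 = 154.65 m.
Head difference: h(OW-4) − h(OW-10) = 146.18 − 154.65 = -8.47 m.
Hydraulic gradient: i = |Δh| / L = 8.47 / 293 = 0.0289.
Flow is from higher to lower head: from OW-10 toward OW-4, i.e. toward the east.

i ≈ 0.0289; groundwater flows toward the east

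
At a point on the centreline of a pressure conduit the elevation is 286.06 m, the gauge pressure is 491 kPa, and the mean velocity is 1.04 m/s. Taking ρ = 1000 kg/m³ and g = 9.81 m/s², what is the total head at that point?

h ≈ 336.17 m

Pressure head ψ = P/(ρg) = 491×1000 / (1000 × 9.81) = 50.05 m.
Velocity head = v²/(2g) = 1.04² / (2 × 9.81) = 0.055 m.
h = z + ψ + v²/(2g) = 286.06 + 50.05 + 0.055 = 336.17 m.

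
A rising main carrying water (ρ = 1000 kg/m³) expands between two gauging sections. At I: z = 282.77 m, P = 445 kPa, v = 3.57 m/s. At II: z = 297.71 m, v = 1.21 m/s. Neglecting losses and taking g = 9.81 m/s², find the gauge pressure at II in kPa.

P₂ ≈ 304 kPa

Pressure head at I: ψ₁ = P₁/(ρg) = 445×1000 / (1000 × 9.81) = 45.36 m.
Velocity heads: v₁²/2g = 3.57²/19.62 = 0.650 m; v₂²/2g = 1.21²/19.62 = 0.075 m.
Total head H = z₁ + ψ₁ + v₁²/2g = 282.77 + 45.36 + 0.650 = 328.78 m.
ψ₂ = H − z₂ − v₂²/2g = 328.78 − 297.71 − 0.075 = 30.99 m.
P₂ = ρgψ₂ = 1000 × 9.81 × 30.99 ≈ 304 kPa.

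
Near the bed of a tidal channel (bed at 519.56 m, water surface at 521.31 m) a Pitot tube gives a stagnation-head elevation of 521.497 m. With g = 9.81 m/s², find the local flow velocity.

Near the bed, under hydrostatic conditions, the piezometric head (z + ψ) equals the free-surface elevation, 521.31 m.
Velocity head = total − piezometric = 521.497 − 521.31 = 0.187 m.
v = √(2g·h_v) = √(2 × 9.81 × 0.187) = 1.92 m/s.

v ≈ 1.92 m/s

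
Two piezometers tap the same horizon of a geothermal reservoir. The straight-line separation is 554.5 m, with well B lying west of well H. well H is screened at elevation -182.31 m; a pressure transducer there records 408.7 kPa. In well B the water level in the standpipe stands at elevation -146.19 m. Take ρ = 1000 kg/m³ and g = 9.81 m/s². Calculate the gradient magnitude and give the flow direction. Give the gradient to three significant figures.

Pressure head at well H: ψ = P/(ρg) = 408.7×1000 / (1000 × 9.81) = 41.66 m.
Total head at well H: h = z + ψ = -182.31 + 41.66 = -140.65 m.
Total head at well B: h = -146.19 m (water level in the piezometer is the total head).
Head difference: h(well H) − h(well B) = -140.65 − (-146.19) = 5.54 m.
Hydraulic gradient: i = |Δh| / L = 5.54 / 554.5 = 0.00999.
Flow is from higher to lower head: from well H toward well B, i.e. toward the west.

i ≈ 0.00999; groundwater flows toward the west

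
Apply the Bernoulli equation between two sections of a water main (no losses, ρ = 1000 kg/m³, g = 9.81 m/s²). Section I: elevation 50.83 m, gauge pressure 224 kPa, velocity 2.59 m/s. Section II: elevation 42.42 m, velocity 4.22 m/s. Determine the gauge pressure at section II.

Pressure head at I: ψ₁ = P₁/(ρg) = 224×1000 / (1000 × 9.81) = 22.83 m.
Velocity heads: v₁²/2g = 2.59²/19.62 = 0.342 m; v₂²/2g = 4.22²/19.62 = 0.908 m.
Total head H = z₁ + ψ₁ + v₁²/2g = 50.83 + 22.83 + 0.342 = 74.00 m.
ψ₂ = H − z₂ − v₂²/2g = 74.00 − 42.42 − 0.908 = 30.67 m.
P₂ = ρgψ₂ = 1000 × 9.81 × 30.67 ≈ 301 kPa.

P₂ ≈ 301 kPa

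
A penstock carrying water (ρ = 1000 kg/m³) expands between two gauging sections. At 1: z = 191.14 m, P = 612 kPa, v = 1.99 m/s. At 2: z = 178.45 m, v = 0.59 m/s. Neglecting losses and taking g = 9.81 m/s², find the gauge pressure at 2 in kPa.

Pressure head at 1: ψ₁ = P₁/(ρg) = 612×1000 / (1000 × 9.81) = 62.39 m.
Velocity heads: v₁²/2g = 1.99²/19.62 = 0.202 m; v₂²/2g = 0.59²/19.62 = 0.018 m.
Total head H = z₁ + ψ₁ + v₁²/2g = 191.14 + 62.39 + 0.202 = 253.73 m.
ψ₂ = H − z₂ − v₂²/2g = 253.73 − 178.45 − 0.018 = 75.26 m.
P₂ = ρgψ₂ = 1000 × 9.81 × 75.26 ≈ 738 kPa.

P₂ ≈ 738 kPa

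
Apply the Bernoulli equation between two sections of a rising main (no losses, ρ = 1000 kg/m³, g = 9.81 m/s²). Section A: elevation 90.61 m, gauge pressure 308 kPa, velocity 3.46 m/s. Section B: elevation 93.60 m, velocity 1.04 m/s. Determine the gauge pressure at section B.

P₂ ≈ 284 kPa

Pressure head at A: ψ₁ = P₁/(ρg) = 308×1000 / (1000 × 9.81) = 31.40 m.
Velocity heads: v₁²/2g = 3.46²/19.62 = 0.610 m; v₂²/2g = 1.04²/19.62 = 0.055 m.
Total head H = z₁ + ψ₁ + v₁²/2g = 90.61 + 31.40 + 0.610 = 122.62 m.
ψ₂ = H − z₂ − v₂²/2g = 122.62 − 93.60 − 0.055 = 28.97 m.
P₂ = ρgψ₂ = 1000 × 9.81 × 28.97 ≈ 284 kPa.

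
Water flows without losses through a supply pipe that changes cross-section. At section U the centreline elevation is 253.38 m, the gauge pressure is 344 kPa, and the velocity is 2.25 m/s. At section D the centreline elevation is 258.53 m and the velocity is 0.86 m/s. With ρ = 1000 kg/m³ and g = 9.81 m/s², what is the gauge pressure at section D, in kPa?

P₂ ≈ 296 kPa

Pressure head at U: ψ₁ = P₁/(ρg) = 344×1000 / (1000 × 9.81) = 35.07 m.
Velocity heads: v₁²/2g = 2.25²/19.62 = 0.258 m; v₂²/2g = 0.86²/19.62 = 0.038 m.
Total head H = z₁ + ψ₁ + v₁²/2g = 253.38 + 35.07 + 0.258 = 288.71 m.
ψ₂ = H − z₂ − v₂²/2g = 288.71 − 258.53 − 0.038 = 30.14 m.
P₂ = ρgψ₂ = 1000 × 9.81 × 30.14 ≈ 296 kPa.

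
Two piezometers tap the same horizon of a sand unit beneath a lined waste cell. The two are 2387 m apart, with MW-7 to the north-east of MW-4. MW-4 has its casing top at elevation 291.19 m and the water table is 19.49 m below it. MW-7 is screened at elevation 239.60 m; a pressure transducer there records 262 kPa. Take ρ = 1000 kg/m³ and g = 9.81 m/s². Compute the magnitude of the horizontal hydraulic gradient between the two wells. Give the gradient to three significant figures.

Total head at MW-4: h = 291.19 − 19.49 = 271.70 m.
Pressure head at MW-7: ψ = P/(ρg) = 262×1000 / (1000 × 9.81) = 26.71 m.
Total head at MW-7: h = z + ψ = 239.60 + 26.71 = 266.31 m.
Head difference: h(MW-4) − h(MW-7) = 271.70 − 266.31 = 5.39 m.
Hydraulic gradient: i = |Δh| / L = 5.39 / 2387 = 0.00226.

i ≈ 0.00226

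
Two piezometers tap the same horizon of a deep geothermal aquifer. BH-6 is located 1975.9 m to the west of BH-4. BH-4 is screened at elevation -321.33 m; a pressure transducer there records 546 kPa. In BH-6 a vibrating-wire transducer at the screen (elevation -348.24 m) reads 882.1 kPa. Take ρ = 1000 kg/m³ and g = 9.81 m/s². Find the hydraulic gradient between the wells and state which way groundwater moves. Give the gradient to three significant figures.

Pressure head at BH-4: ψ = P/(ρg) = 546×1000 / (1000 × 9.81) = 55.66 m.
Total head at BH-4: h = z + ψ = -321.33 + 55.66 = -265.67 m.
Pressure head at BH-6: ψ = P/(ρg) = 882.1×1000 / (1000 × 9.81) = 89.92 m.
Total head at BH-6: h = z + ψ = -348.24 + 89.92 = -258.32 m.
Head difference: h(BH-4) − h(BH-6) = -265.67 − (-258.32) = -7.35 m.
Hydraulic gradient: i = |Δh| / L = 7.35 / 1975.9 = 0.00372.
Flow is from higher to lower head: from BH-6 toward BH-4, i.e. toward the east.

i ≈ 0.00372; groundwater flows toward the east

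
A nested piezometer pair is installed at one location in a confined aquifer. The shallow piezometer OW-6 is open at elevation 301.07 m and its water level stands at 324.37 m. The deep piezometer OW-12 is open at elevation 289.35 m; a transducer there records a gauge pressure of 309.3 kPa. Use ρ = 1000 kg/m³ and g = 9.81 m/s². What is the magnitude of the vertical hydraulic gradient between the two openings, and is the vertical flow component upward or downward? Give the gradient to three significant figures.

Total head at OW-6: h = 324.37 m (water level in the standpipe).
Pressure head at OW-12: ψ = P/(ρg) = 309.3×1000 / (1000 × 9.81) = 31.53 m.
Total head at OW-12: h = z + ψ = 289.35 + 31.53 = 320.88 m.
Δh = h(OW-6) − h(OW-12) = 324.37 − 320.88 = 3.49 m.
Vertical separation Δz = 301.07 − 289.35 = 11.72 m.
|i_v| = |Δh| / Δz = 3.49 / 11.72 = 0.298.
Head is higher in the shallow piezometer, so vertical flow is downward (recharge condition).

|i_v| ≈ 0.298; vertical flow is downward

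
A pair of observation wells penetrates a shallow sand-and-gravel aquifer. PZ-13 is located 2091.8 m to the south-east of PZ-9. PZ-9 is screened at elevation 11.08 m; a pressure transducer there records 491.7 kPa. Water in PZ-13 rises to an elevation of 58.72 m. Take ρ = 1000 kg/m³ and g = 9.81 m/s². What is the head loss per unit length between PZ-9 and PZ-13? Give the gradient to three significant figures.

i ≈ 0.00119 m/m

Pressure head at PZ-9: ψ = P/(ρg) = 491.7×1000 / (1000 × 9.81) = 50.12 m.
Total head at PZ-9: h = z + ψ = 11.08 + 50.12 = 61.20 m.
Total head at PZ-13: h = 58.72 m (water level in the piezometer is the total head).
Head difference: h(PZ-9) − h(PZ-13) = 61.20 − 58.72 = 2.48 m.
Hydraulic gradient: i = |Δh| / L = 2.48 / 2091.8 = 0.00119.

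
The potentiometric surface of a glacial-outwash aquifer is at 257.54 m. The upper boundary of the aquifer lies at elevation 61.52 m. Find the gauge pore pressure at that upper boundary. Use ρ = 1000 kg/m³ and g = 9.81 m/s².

Pressure head at the aquifer top: ψ = h − z = 257.54 − 61.52 = 196.02 m.
P = ρgψ = 1000 × 9.81 × 196.02 = 1922956 Pa ≈ 1920 kPa.

P ≈ 1920 kPa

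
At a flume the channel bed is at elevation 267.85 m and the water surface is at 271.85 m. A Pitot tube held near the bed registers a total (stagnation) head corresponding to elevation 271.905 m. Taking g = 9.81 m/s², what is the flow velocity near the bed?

v ≈ 1.04 m/s

Near the bed, under hydrostatic conditions, the piezometric head (z + ψ) equals the free-surface elevation, 271.85 m.
Velocity head = total − piezometric = 271.905 − 271.85 = 0.055 m.
v = √(2g·h_v) = √(2 × 9.81 × 0.055) = 1.04 m/s.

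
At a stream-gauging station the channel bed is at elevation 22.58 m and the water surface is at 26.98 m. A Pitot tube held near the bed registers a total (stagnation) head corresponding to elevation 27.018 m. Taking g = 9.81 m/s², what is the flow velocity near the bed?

v ≈ 0.863 m/s

Near the bed, under hydrostatic conditions, the piezometric head (z + ψ) equals the free-surface elevation, 26.98 m.
Velocity head = total − piezometric = 27.018 − 26.98 = 0.038 m.
v = √(2g·h_v) = √(2 × 9.81 × 0.038) = 0.863 m/s.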